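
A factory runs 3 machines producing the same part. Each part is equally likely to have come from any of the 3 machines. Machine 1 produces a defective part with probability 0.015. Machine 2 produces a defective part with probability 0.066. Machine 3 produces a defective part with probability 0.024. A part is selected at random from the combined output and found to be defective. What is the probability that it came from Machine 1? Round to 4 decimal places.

Tabulate prior·likelihood by source: [1] prior 0.333333, lik 0.015, product 0.005000; [2] prior 0.333333, lik 0.066, product 0.02200; [3] prior 0.333333, lik 0.024, product 0.008000.
Normalizing constant = 0.035000; the posterior for Machine 1 is its product over the sum, 0.005000/0.035000 = 0.1429.

Posterior probability ≈ 0.1429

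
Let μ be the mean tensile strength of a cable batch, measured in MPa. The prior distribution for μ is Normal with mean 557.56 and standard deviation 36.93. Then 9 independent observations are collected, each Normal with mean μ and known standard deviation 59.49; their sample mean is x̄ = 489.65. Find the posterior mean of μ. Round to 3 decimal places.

Prior precision 1/τ₀² = 1/36.93² = 0.00073323; data precision n/σ² = 9/59.49² = 0.00254305.
Posterior precision = 0.00073323 + 0.00254305 = 0.00327628.
Posterior mean = (0.00073323·557.56 + 0.00254305·489.65) / 0.00327628 = 504.848.

Posterior mean ≈ 504.848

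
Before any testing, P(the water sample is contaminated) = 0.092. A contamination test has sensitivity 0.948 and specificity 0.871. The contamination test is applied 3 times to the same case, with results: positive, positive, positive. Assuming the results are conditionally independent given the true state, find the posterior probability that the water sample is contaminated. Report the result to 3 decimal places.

With H the event that the water sample is contaminated, the joint likelihood of the observed sequence is P(data|H) = 0.948·0.948·0.948 = 0.85197 and P(data|¬H) = 0.129·0.129·0.129 = 0.0021467.
Bayes: P(H|data) = 0.092·0.85197 / (0.092·0.85197 + 0.908·0.0021467) = 0.078381/0.080331 = 0.9757.

Posterior P(H) ≈ 0.976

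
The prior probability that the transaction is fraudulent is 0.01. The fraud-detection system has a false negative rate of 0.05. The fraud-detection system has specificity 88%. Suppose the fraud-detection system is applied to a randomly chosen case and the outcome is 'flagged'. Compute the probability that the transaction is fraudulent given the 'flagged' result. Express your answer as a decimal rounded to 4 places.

Let H be the event that the transaction is fraudulent. P(H) = 0.01, so P(¬H) = 0.99. With E the 'flagged' result, P(E|H) = 0.95 and P(E|¬H) = 0.12.
P(E) = 0.95·0.01 + 0.12·0.99 = 0.0095000 + 0.11880 = 0.12830.
By Bayes' theorem, P(H|E) = 0.0095000 / 0.12830 = 0.0740.

P(H | E) ≈ 0.0740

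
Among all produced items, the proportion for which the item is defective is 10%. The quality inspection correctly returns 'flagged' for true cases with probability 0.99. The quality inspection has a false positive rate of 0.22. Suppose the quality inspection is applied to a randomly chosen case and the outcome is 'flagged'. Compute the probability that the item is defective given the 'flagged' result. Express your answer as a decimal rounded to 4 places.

P(H | E) ≈ 0.3333

Let H be the event that the item is defective. P(H) = 0.1, so P(¬H) = 0.9. With E the 'flagged' result, P(E|H) = 0.99 and P(E|¬H) = 0.22.
P(E) = 0.99·0.1 + 0.22·0.9 = 0.099000 + 0.19800 = 0.29700.
By Bayes' theorem, P(H|E) = 0.099000 / 0.29700 = 0.3333.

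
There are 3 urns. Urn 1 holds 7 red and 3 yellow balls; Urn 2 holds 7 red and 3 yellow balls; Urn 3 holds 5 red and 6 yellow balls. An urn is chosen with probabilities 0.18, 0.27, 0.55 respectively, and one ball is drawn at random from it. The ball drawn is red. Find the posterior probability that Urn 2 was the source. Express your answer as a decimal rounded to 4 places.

Posterior probability ≈ 0.3345

Tabulate prior·likelihood by source: [1] prior 0.18, lik 0.7, product 0.1260; [2] prior 0.27, lik 0.7, product 0.1890; [3] prior 0.55, lik 0.4545, product 0.2500.
Normalizing constant = 0.56500; the posterior for Urn 2 is its product over the sum, 0.1890/0.56500 = 0.3345.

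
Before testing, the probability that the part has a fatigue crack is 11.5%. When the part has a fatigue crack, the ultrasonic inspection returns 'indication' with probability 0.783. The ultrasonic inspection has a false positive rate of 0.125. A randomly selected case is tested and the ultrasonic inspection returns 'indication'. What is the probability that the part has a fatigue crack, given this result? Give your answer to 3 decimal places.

Write H for 'the part has a fatigue crack'. Prior odds H:¬H = 0.115/0.885 = 0.12994. For the 'indication' outcome, the likelihood ratio is 0.783/0.125 = 6.2640.
Posterior odds = 0.12994 × 6.2640 = 0.81397, so P(H|E) = 0.81397/(1+0.81397) = 0.449.

P(H | E) ≈ 0.449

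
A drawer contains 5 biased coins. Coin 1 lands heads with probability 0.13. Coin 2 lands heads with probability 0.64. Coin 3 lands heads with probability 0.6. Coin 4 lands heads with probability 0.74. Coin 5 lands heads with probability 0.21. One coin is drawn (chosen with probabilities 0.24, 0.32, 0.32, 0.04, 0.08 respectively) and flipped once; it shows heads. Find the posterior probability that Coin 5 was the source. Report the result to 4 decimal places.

Posterior probability ≈ 0.0354

P(heads|C1) = 0.13; P(heads|C2) = 0.64; P(heads|C3) = 0.6; P(heads|C4) = 0.74; P(heads|C5) = 0.21.
Prior × likelihood for each source: 0.24·0.13=0.03120, 0.32·0.64=0.2048, 0.32·0.6=0.1920, 0.04·0.74=0.02960, 0.08·0.21=0.01680. Summing gives P(heads) = 0.47440.
P(Coin 5 | heads) = 0.01680 / 0.47440 = 0.0354.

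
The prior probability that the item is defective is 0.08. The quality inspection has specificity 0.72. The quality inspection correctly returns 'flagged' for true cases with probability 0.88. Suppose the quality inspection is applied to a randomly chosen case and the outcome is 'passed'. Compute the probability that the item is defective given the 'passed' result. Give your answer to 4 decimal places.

P(H | E) ≈ 0.0143

Let H be the event that the item is defective. P(H) = 0.08, so P(¬H) = 0.92. With E the 'passed' result, P(E|H) = 0.12 and P(E|¬H) = 0.72.
P(E) = 0.12·0.08 + 0.72·0.92 = 0.0096000 + 0.66240 = 0.67200.
By Bayes' theorem, P(H|E) = 0.0096000 / 0.67200 = 0.0143.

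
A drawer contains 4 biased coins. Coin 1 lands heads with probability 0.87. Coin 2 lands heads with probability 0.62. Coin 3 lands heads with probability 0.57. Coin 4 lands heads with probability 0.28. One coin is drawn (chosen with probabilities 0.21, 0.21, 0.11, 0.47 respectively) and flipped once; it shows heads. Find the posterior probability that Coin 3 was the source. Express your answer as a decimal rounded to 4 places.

Posterior probability ≈ 0.1236

P(heads|C1) = 0.87; P(heads|C2) = 0.62; P(heads|C3) = 0.57; P(heads|C4) = 0.28.
Prior × likelihood for each source: 0.21·0.87=0.1827, 0.21·0.62=0.1302, 0.11·0.57=0.06270, 0.47·0.28=0.1316. Summing gives P(heads) = 0.50720.
P(Coin 3 | heads) = 0.06270 / 0.50720 = 0.1236.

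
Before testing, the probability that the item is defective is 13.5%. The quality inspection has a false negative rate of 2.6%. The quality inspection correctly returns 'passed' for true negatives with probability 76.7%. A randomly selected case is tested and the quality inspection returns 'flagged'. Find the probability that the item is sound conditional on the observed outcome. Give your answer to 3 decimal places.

Write H for 'the item is defective'. Prior odds H:¬H = 0.135/0.865 = 0.15607. For the 'flagged' outcome, the likelihood ratio is 0.974/0.233 = 4.1803.
Posterior odds = 0.15607 × 4.1803 = 0.65241, so P(H|E) = 0.65241/(1+0.65241) = 0.395. Then P(¬H|E) = 1 − 0.395 = 0.605.

P(¬H | E) ≈ 0.605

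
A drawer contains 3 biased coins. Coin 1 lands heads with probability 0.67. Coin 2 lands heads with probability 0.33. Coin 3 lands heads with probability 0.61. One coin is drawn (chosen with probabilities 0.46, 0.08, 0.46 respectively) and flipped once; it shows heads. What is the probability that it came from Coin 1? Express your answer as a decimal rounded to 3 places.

Posterior probability ≈ 0.501

Tabulate prior·likelihood by source: [1] prior 0.46, lik 0.67, product 0.3082; [2] prior 0.08, lik 0.33, product 0.02640; [3] prior 0.46, lik 0.61, product 0.2806.
Normalizing constant = 0.61520; the posterior for Coin 1 is its product over the sum, 0.3082/0.61520 = 0.501.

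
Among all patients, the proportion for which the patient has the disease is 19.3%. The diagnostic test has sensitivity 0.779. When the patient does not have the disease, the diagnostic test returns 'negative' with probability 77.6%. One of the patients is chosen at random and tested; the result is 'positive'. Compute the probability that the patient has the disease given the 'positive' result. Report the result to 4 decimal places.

P(H | E) ≈ 0.4541

Let H be the event that the patient has the disease. P(H) = 0.193, so P(¬H) = 0.807. With E the 'positive' result, P(E|H) = 0.779 and P(E|¬H) = 0.224.
P(E) = 0.779·0.193 + 0.224·0.807 = 0.15035 + 0.18077 = 0.33111.
By Bayes' theorem, P(H|E) = 0.15035 / 0.33111 = 0.4541.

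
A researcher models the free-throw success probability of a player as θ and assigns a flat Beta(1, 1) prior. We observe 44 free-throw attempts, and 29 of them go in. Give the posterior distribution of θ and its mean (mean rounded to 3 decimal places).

Posterior: Beta(30, 16); mean ≈ 0.652

Observing 29 successes and 15 failures updates Beta(1, 1) by adding the success and failure counts to the two shape parameters: α = 1+29 = 30, β = 1+15 = 16.
Posterior mean = α/(α+β) = 30/46 = 0.652.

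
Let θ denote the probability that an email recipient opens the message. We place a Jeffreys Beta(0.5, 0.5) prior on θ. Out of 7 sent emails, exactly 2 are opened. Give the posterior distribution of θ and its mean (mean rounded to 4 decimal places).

The binomial likelihood is conjugate to the Beta prior: with 2 successes and 5 failures, the posterior is Beta(0.5+2, 0.5+5) = Beta(2.5, 5.5).
Posterior mean = α/(α+β) = 2.5/8 = 0.3125.

Posterior: Beta(2.5, 5.5); mean ≈ 0.3125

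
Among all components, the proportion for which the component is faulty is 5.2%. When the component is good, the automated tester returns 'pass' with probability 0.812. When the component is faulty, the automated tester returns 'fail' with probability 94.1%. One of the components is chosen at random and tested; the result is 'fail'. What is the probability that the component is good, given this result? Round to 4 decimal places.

P(¬H | E) ≈ 0.7846

Let H be the event that the component is faulty. P(H) = 0.052, so P(¬H) = 0.948. With E the 'fail' result, P(E|H) = 0.941 and P(E|¬H) = 0.188.
P(E) = 0.941·0.052 + 0.188·0.948 = 0.048932 + 0.17822 = 0.22716.
By Bayes' theorem, P(H|E) = 0.048932 / 0.22716 = 0.2154. Hence P(¬H|E) = 1 − 0.2154 = 0.7846.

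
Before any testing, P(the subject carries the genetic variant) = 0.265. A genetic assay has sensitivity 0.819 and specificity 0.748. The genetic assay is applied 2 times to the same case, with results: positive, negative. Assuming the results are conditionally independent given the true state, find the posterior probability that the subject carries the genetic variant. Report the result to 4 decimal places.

Let H be the event that the subject carries the genetic variant; start with P(H) = 0.265. P('positive'|H) = 0.819, P('positive'|¬H) = 0.252.
Update on result 1 ('positive'): P(H) ← 0.819·0.2650 / (0.819·0.2650 + 0.252·0.7350) = 0.21704/0.40226 = 0.5395.
Update on result 2 ('negative'): P(H) ← 0.181·0.5395 / (0.181·0.5395 + 0.748·0.4605) = 0.097658/0.44208 = 0.2209.

Posterior P(H) ≈ 0.2209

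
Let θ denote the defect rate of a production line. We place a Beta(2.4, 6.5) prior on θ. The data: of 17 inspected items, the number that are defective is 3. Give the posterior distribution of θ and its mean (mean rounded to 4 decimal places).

Posterior: Beta(5.4, 20.5); mean ≈ 0.2085

The binomial likelihood is conjugate to the Beta prior: with 3 successes and 14 failures, the posterior is Beta(2.4+3, 6.5+14) = Beta(5.4, 20.5).
Posterior mean = α/(α+β) = 5.4/25.9 = 0.2085.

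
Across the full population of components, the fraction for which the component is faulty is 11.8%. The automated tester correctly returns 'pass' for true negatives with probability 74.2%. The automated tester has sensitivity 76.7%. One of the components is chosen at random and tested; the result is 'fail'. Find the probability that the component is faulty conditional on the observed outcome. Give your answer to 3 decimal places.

Write H for 'the component is faulty'. Prior odds H:¬H = 0.118/0.882 = 0.13379. For the 'fail' outcome, the likelihood ratio is 0.767/0.258 = 2.9729.
Posterior odds = 0.13379 × 2.9729 = 0.39773, so P(H|E) = 0.39773/(1+0.39773) = 0.285.

P(H | E) ≈ 0.285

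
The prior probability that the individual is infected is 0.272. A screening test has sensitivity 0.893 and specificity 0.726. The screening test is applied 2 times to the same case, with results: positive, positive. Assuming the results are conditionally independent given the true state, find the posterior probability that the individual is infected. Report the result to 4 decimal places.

Posterior P(H) ≈ 0.7987

With H the event that the individual is infected, the joint likelihood of the observed sequence is P(data|H) = 0.893·0.893 = 0.79745 and P(data|¬H) = 0.274·0.274 = 0.075076.
Bayes: P(H|data) = 0.272·0.79745 / (0.272·0.79745 + 0.728·0.075076) = 0.21691/0.27156 = 0.7987.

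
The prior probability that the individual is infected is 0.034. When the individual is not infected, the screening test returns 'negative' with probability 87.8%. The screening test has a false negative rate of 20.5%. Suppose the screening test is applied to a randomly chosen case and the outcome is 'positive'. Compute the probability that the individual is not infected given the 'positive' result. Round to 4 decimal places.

P(¬H | E) ≈ 0.8134

Write H for 'the individual is infected'. Prior odds H:¬H = 0.034/0.966 = 0.035197. For the 'positive' outcome, the likelihood ratio is 0.795/0.122 = 6.5164.
Posterior odds = 0.035197 × 6.5164 = 0.22936, so P(H|E) = 0.22936/(1+0.22936) = 0.1866. Then P(¬H|E) = 1 − 0.1866 = 0.8134.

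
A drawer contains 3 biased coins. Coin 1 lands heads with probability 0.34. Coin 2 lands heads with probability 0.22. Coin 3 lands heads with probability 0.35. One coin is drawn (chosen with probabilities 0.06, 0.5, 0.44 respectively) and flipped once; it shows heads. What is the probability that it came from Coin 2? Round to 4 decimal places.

P(heads|C1) = 0.34; P(heads|C2) = 0.22; P(heads|C3) = 0.35.
Prior × likelihood for each source: 0.06·0.34=0.02040, 0.5·0.22=0.1100, 0.44·0.35=0.1540. Summing gives P(heads) = 0.28440.
P(Coin 2 | heads) = 0.1100 / 0.28440 = 0.3868.

Posterior probability ≈ 0.3868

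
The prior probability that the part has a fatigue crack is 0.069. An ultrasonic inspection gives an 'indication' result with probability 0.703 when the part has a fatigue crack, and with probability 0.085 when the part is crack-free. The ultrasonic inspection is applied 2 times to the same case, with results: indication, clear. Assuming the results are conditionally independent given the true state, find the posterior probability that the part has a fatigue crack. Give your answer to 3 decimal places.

Posterior P(H) ≈ 0.166

Let H be the event that the part has a fatigue crack; start with P(H) = 0.069. P('indication'|H) = 0.703, P('indication'|¬H) = 0.085.
Update on result 1 ('indication'): P(H) ← 0.703·0.0690 / (0.703·0.0690 + 0.085·0.9310) = 0.048507/0.12764 = 0.3800.
Update on result 2 ('clear'): P(H) ← 0.297·0.3800 / (0.297·0.3800 + 0.915·0.6200) = 0.11287/0.68015 = 0.1659.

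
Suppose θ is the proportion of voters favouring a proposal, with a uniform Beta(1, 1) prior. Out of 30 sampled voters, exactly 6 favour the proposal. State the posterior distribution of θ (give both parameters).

Observing 6 successes and 24 failures updates Beta(1, 1) by adding the success and failure counts to the two shape parameters: α = 1+6 = 7, β = 1+24 = 25.

Posterior: Beta(7, 25)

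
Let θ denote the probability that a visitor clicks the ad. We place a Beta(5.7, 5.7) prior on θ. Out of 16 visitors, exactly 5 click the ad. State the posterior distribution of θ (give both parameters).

Posterior: Beta(10.7, 16.7)

The binomial likelihood is conjugate to the Beta prior: with 5 successes and 11 failures, the posterior is Beta(5.7+5, 5.7+11) = Beta(10.7, 16.7).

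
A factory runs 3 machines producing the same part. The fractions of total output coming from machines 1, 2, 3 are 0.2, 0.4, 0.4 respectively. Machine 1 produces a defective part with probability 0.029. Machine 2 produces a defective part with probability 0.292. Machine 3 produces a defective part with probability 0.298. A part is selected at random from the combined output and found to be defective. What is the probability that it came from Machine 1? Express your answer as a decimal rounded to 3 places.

Tabulate prior·likelihood by source: [1] prior 0.2, lik 0.029, product 0.005800; [2] prior 0.4, lik 0.292, product 0.1168; [3] prior 0.4, lik 0.298, product 0.1192.
Normalizing constant = 0.24180; the posterior for Machine 1 is its product over the sum, 0.005800/0.24180 = 0.024.

Posterior probability ≈ 0.024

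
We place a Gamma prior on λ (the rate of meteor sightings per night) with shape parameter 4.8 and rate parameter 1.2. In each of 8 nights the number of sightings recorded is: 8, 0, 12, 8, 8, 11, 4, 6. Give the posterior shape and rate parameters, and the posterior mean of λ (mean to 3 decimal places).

The Poisson likelihood adds the total count to the shape and the number of exposure periods to the rate. Here ∑xᵢ = 57 and n = 8, so shape 4.8→61.8 and rate 1.2→9.2.
E[λ | data] = 61.8/9.2 = 6.717.

Posterior: Gamma(shape=61.8, rate=9.2); mean ≈ 6.717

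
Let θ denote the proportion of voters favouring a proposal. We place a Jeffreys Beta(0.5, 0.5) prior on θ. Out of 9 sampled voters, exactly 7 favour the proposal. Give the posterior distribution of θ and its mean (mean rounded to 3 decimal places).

The binomial likelihood is conjugate to the Beta prior: with 7 successes and 2 failures, the posterior is Beta(0.5+7, 0.5+2) = Beta(7.5, 2.5).
Posterior mean = α/(α+β) = 7.5/10 = 0.750.

Posterior: Beta(7.5, 2.5); mean ≈ 0.750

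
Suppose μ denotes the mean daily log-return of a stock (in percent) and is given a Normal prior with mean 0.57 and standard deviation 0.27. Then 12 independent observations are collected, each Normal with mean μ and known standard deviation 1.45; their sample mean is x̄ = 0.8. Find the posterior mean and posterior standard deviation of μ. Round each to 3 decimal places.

Posterior mean ≈ 0.638; posterior SD ≈ 0.227

With known σ, the Normal prior is conjugate. Weight on the data is w = (n/σ²)/(n/σ² + 1/τ₀²) = 5.70749/(5.70749+13.7174) = 0.29382.
Posterior mean = w·x̄ + (1−w)·μ₀ = 0.29382·0.8 + 0.70618·0.57 = 0.638. Posterior variance = 1/(5.70749+13.7174) = 0.0514803, so SD = 0.227.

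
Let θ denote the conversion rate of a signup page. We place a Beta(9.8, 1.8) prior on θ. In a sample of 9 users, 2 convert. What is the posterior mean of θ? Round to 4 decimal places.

The binomial likelihood is conjugate to the Beta prior: with 2 successes and 7 failures, the posterior is Beta(9.8+2, 1.8+7) = Beta(11.8, 8.8).
Posterior mean = α/(α+β) = 11.8/20.6 = 0.5728.

Posterior mean ≈ 0.5728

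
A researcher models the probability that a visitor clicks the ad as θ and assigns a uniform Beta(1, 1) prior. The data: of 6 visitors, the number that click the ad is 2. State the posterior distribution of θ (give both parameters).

Observing 2 successes and 4 failures updates Beta(1, 1) by adding the success and failure counts to the two shape parameters: α = 1+2 = 3, β = 1+4 = 5.

Posterior: Beta(3, 5)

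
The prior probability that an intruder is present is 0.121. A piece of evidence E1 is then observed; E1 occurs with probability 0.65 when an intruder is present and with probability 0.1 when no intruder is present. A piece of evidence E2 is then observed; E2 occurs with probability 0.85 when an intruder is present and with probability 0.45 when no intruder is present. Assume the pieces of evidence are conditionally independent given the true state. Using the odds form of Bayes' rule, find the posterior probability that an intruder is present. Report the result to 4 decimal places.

Posterior probability ≈ 0.6283

Prior odds = 0.121/(1−0.121) = 0.13766. In log-odds, ln(0.13766) = -1.9830.
Add log likelihood ratios: ln(6.5000) + ln(1.8889) = 2.5078.
Posterior log-odds = 0.52480, so posterior odds = exp(0.52480) = 1.6901. Converting, P(H|E) = 1.6901/2.6901 = 0.6283.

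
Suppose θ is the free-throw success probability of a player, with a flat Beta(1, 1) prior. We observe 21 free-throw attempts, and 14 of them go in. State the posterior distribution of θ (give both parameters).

Posterior: Beta(15, 8)

The binomial likelihood is conjugate to the Beta prior: with 14 successes and 7 failures, the posterior is Beta(1+14, 1+7) = Beta(15, 8).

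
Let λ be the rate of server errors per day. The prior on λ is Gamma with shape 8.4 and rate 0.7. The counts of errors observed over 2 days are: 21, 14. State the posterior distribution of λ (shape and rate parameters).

Total count ∑xᵢ = 35 over n = 2 days.
Gamma is conjugate to the Poisson likelihood: posterior is Gamma(shape = 8.4+35 = 43.4, rate = 0.7+2 = 2.7).

Posterior: Gamma(shape=43.4, rate=2.7)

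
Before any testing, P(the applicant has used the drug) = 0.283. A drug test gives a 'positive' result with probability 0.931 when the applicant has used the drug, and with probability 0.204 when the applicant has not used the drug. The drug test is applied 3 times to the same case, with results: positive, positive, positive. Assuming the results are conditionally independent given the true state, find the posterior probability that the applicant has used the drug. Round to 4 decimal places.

Let H be the event that the applicant has used the drug; start with P(H) = 0.283. P('positive'|H) = 0.931, P('positive'|¬H) = 0.204.
Update on result 1 ('positive'): P(H) ← 0.931·0.2830 / (0.931·0.2830 + 0.204·0.7170) = 0.26347/0.40974 = 0.6430.
Update on result 2 ('positive'): P(H) ← 0.931·0.6430 / (0.931·0.6430 + 0.204·0.3570) = 0.59865/0.67148 = 0.8915.
Update on result 3 ('positive'): P(H) ← 0.931·0.8915 / (0.931·0.8915 + 0.204·0.1085) = 0.83003/0.85216 = 0.9740.

Posterior P(H) ≈ 0.9740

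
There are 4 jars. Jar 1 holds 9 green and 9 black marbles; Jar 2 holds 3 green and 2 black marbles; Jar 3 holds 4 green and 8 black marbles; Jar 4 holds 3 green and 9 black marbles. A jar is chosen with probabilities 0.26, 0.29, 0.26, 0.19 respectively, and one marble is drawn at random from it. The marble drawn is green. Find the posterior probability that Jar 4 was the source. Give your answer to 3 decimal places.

Posterior probability ≈ 0.108

P(green|Jar 1) = 0.5; P(green|Jar 2) = 0.6; P(green|Jar 3) = 0.3333; P(green|Jar 4) = 0.25.
Prior × likelihood for each source: 0.26·0.5=0.1300, 0.29·0.6=0.1740, 0.26·0.3333=0.08667, 0.19·0.25=0.04750. Summing gives P(green) = 0.43817.
P(Jar 4 | green) = 0.04750 / 0.43817 = 0.108.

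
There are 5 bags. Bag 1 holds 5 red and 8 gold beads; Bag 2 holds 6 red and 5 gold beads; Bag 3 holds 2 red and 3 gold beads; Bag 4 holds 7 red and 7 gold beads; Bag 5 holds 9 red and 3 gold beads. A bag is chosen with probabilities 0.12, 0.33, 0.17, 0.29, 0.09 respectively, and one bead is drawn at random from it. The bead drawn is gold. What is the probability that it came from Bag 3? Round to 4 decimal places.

Posterior probability ≈ 0.2068

P(gold|Bag 1) = 0.6154; P(gold|Bag 2) = 0.4545; P(gold|Bag 3) = 0.6; P(gold|Bag 4) = 0.5; P(gold|Bag 5) = 0.25.
Prior × likelihood for each source: 0.12·0.6154=0.07385, 0.33·0.4545=0.1500, 0.17·0.6=0.1020, 0.29·0.5=0.1450, 0.09·0.25=0.02250. Summing gives P(gold) = 0.49335.
P(Bag 3 | gold) = 0.1020 / 0.49335 = 0.2068.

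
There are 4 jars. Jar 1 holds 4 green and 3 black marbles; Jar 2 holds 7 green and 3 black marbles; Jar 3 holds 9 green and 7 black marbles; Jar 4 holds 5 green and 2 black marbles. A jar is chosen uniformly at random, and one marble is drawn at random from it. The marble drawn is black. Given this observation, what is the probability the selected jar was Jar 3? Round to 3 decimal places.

Posterior probability ≈ 0.301

Tabulate prior·likelihood by source: [1] prior 0.25, lik 0.4286, product 0.1071; [2] prior 0.25, lik 0.3, product 0.07500; [3] prior 0.25, lik 0.4375, product 0.1094; [4] prior 0.25, lik 0.2857, product 0.07143.
Normalizing constant = 0.36295; the posterior for Jar 3 is its product over the sum, 0.1094/0.36295 = 0.301.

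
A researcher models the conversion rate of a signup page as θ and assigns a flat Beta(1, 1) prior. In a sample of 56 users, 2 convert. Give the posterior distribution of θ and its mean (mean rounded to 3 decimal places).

Observing 2 successes and 54 failures updates Beta(1, 1) by adding the success and failure counts to the two shape parameters: α = 1+2 = 3, β = 1+54 = 55.
Posterior mean = α/(α+β) = 3/58 = 0.052.

Posterior: Beta(3, 55); mean ≈ 0.052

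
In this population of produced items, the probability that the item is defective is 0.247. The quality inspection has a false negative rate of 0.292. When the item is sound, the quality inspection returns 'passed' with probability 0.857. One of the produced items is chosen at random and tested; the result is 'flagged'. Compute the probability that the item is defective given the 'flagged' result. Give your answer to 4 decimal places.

Write H for 'the item is defective'. Prior odds H:¬H = 0.247/0.753 = 0.32802. For the 'flagged' outcome, the likelihood ratio is 0.708/0.143 = 4.9510.
Posterior odds = 0.32802 × 4.9510 = 1.6240, so P(H|E) = 1.6240/(1+1.6240) = 0.6189.

P(H | E) ≈ 0.6189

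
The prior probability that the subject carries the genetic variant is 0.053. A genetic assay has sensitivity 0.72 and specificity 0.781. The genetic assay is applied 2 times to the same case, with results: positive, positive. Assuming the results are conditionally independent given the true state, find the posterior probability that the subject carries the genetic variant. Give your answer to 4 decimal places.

With H the event that the subject carries the genetic variant, the joint likelihood of the observed sequence is P(data|H) = 0.72·0.72 = 0.51840 and P(data|¬H) = 0.219·0.219 = 0.047961.
Bayes: P(H|data) = 0.053·0.51840 / (0.053·0.51840 + 0.947·0.047961) = 0.027475/0.072894 = 0.3769.

Posterior P(H) ≈ 0.3769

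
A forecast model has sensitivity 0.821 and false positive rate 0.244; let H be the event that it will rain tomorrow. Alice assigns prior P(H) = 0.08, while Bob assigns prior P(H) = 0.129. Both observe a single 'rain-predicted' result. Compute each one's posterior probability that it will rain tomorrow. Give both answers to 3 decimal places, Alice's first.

Alice: 0.226; Bob: 0.333

P('+'|H) = 0.821, P('+'|¬H) = 0.244.
Alice: numerator 0.821·0.08 = 0.065680; evidence = 0.065680+0.244·0.92 = 0.29016; posterior = 0.226.
Bob: numerator 0.821·0.129 = 0.10591; evidence = 0.10591+0.244·0.871 = 0.31843; posterior = 0.333.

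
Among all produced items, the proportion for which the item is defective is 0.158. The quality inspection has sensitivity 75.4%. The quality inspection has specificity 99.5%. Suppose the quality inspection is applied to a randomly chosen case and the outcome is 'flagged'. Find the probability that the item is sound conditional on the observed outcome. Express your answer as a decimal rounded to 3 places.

Write H for 'the item is defective'. Prior odds H:¬H = 0.158/0.842 = 0.18765. For the 'flagged' outcome, the likelihood ratio is 0.754/0.005 = 150.80.
Posterior odds = 0.18765 × 150.80 = 28.297, so P(H|E) = 28.297/(1+28.297) = 0.966. Then P(¬H|E) = 1 − 0.966 = 0.034.

P(¬H | E) ≈ 0.034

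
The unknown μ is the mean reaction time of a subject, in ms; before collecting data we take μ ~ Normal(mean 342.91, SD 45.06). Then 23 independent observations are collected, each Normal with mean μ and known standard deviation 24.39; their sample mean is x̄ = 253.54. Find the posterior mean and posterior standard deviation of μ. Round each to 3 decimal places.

Posterior mean ≈ 254.664; posterior SD ≈ 5.054

Prior precision 1/τ₀² = 1/45.06² = 0.00049251; data precision n/σ² = 23/24.39² = 0.0386638.
Posterior precision = 0.00049251 + 0.0386638 = 0.0391563, giving posterior SD = 1/√0.0391563 = 5.054.
Posterior mean = (0.00049251·342.91 + 0.0386638·253.54) / 0.0391563 = 254.664.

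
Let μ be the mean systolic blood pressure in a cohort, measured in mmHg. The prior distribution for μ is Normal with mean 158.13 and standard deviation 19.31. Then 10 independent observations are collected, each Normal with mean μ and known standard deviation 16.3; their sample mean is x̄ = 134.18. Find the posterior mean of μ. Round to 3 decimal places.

Posterior mean ≈ 135.773

With known σ, the Normal prior is conjugate. Weight on the data is w = (n/σ²)/(n/σ² + 1/τ₀²) = 0.0376378/(0.0376378+0.00268186) = 0.93349.
Posterior mean = w·x̄ + (1−w)·μ₀ = 0.93349·134.18 + 0.066515·158.13 = 135.773.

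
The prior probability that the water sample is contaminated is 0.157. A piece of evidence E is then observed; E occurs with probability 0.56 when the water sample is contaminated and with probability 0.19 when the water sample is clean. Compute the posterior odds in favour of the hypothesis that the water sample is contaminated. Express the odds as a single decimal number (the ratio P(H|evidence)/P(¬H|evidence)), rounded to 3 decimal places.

Prior odds = 0.157/(1−0.157) = 0.18624. In log-odds, ln(0.18624) = -1.6807.
Add log likelihood ratio: ln(2.9474) = 1.0809.
Posterior log-odds = -0.59981, so posterior odds = exp(-0.59981) = 0.54892.

Posterior odds ≈ 0.549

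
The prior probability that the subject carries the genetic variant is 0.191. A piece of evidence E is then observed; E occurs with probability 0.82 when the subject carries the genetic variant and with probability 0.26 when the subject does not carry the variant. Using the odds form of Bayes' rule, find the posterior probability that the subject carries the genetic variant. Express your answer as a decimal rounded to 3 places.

Posterior probability ≈ 0.427

Prior odds = 0.191/(1−0.191) = 0.23609. In log-odds, ln(0.23609) = -1.4435.
Add log likelihood ratio: ln(3.1538) = 1.1486.
Posterior log-odds = -0.29490, so posterior odds = exp(-0.29490) = 0.74460. Converting, P(H|E) = 0.74460/1.7446 = 0.427.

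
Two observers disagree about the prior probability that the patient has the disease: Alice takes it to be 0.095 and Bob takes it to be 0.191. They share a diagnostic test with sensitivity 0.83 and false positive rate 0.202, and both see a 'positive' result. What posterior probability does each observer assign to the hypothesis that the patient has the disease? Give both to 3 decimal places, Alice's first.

Alice: 0.301; Bob: 0.492

P('+'|H) = 0.83, P('+'|¬H) = 0.202.
Alice: numerator 0.83·0.095 = 0.078850; evidence = 0.078850+0.202·0.905 = 0.26166; posterior = 0.301.
Bob: numerator 0.83·0.191 = 0.15853; evidence = 0.15853+0.202·0.809 = 0.32195; posterior = 0.492.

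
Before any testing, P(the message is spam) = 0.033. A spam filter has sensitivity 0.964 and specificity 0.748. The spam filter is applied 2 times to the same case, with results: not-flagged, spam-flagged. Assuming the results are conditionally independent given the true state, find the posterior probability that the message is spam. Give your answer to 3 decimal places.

Posterior P(H) ≈ 0.006

Let H be the event that the message is spam; start with P(H) = 0.033. P('spam-flagged'|H) = 0.964, P('spam-flagged'|¬H) = 0.252.
Update on result 1 ('not-flagged'): P(H) ← 0.036·0.0330 / (0.036·0.0330 + 0.748·0.9670) = 0.0011880/0.72450 = 0.0016.
Update on result 2 ('spam-flagged'): P(H) ← 0.964·0.0016 / (0.964·0.0016 + 0.252·0.9984) = 0.0015807/0.25317 = 0.0062.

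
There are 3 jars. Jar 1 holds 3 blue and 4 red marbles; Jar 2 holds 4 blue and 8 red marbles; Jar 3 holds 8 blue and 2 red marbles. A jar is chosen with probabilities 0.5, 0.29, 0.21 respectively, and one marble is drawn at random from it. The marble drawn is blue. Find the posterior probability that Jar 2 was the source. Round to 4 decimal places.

P(blue|Jar 1) = 0.4286; P(blue|Jar 2) = 0.3333; P(blue|Jar 3) = 0.8.
Prior × likelihood for each source: 0.5·0.4286=0.2143, 0.29·0.3333=0.09667, 0.21·0.8=0.1680. Summing gives P(blue) = 0.47895.
P(Jar 2 | blue) = 0.09667 / 0.47895 = 0.2018.

Posterior probability ≈ 0.2018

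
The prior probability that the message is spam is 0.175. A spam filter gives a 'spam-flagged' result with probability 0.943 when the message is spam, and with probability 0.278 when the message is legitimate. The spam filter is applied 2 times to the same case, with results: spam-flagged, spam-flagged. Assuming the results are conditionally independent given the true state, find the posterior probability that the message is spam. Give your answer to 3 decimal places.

Posterior P(H) ≈ 0.709

With H the event that the message is spam, the joint likelihood of the observed sequence is P(data|H) = 0.943·0.943 = 0.88925 and P(data|¬H) = 0.278·0.278 = 0.077284.
Bayes: P(H|data) = 0.175·0.88925 / (0.175·0.88925 + 0.825·0.077284) = 0.15562/0.21938 = 0.7094.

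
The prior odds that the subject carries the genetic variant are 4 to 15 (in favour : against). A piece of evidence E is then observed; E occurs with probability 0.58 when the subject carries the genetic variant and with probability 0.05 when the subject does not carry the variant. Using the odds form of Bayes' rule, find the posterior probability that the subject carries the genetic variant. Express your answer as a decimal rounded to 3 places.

Prior odds = 4/15 = 0.26667.
Likelihood ratio for E = 0.58/0.05 = 11.600.
Posterior odds = prior odds × LR = 3.0933.
Posterior probability = odds/(1+odds) = 3.0933/4.0933 = 0.756.

Posterior probability ≈ 0.756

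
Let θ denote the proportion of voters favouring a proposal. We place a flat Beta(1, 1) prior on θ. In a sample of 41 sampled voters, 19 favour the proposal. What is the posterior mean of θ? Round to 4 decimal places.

The binomial likelihood is conjugate to the Beta prior: with 19 successes and 22 failures, the posterior is Beta(1+19, 1+22) = Beta(20, 23).
Posterior mean = α/(α+β) = 20/43 = 0.4651.

Posterior mean ≈ 0.4651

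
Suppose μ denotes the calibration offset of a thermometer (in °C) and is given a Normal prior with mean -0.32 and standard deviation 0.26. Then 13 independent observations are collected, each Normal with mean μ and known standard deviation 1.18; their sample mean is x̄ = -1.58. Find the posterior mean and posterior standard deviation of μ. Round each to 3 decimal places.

With known σ, the Normal prior is conjugate. Weight on the data is w = (n/σ²)/(n/σ² + 1/τ₀²) = 9.33640/(9.33640+14.7929) = 0.38693.
Posterior mean = w·x̄ + (1−w)·μ₀ = 0.38693·-1.58 + 0.61307·-0.32 = -0.808. Posterior variance = 1/(9.33640+14.7929) = 0.0414434, so SD = 0.204.

Posterior mean ≈ -0.808; posterior SD ≈ 0.204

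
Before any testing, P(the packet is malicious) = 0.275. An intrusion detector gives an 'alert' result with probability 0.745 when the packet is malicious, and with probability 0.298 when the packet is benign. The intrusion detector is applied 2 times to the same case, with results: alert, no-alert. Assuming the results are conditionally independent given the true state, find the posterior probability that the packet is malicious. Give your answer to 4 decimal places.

With H the event that the packet is malicious, the joint likelihood of the observed sequence is P(data|H) = 0.745·0.255 = 0.18998 and P(data|¬H) = 0.298·0.702 = 0.20920.
Bayes: P(H|data) = 0.275·0.18998 / (0.275·0.18998 + 0.725·0.20920) = 0.052243/0.20391 = 0.2562.

Posterior P(H) ≈ 0.2562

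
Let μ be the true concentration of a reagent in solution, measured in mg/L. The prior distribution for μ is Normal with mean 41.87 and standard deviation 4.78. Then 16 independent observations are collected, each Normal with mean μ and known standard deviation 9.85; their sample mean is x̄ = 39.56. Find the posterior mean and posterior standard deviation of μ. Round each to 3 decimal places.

Posterior mean ≈ 40.044; posterior SD ≈ 2.189

With known σ, the Normal prior is conjugate. Weight on the data is w = (n/σ²)/(n/σ² + 1/τ₀²) = 0.164910/(0.164910+0.0437667) = 0.79027.
Posterior mean = w·x̄ + (1−w)·μ₀ = 0.79027·39.56 + 0.20973·41.87 = 40.044. Posterior variance = 1/(0.164910+0.0437667) = 4.79210, so SD = 2.189.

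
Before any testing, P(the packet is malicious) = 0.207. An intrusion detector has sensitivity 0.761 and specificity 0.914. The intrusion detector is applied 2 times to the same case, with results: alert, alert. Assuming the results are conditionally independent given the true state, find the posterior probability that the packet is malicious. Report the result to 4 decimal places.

Let H be the event that the packet is malicious; start with P(H) = 0.207. P('alert'|H) = 0.761, P('alert'|¬H) = 0.086.
Update on result 1 ('alert'): P(H) ← 0.761·0.2070 / (0.761·0.2070 + 0.086·0.7930) = 0.15753/0.22573 = 0.6979.
Update on result 2 ('alert'): P(H) ← 0.761·0.6979 / (0.761·0.6979 + 0.086·0.3021) = 0.53108/0.55706 = 0.9534.

Posterior P(H) ≈ 0.9534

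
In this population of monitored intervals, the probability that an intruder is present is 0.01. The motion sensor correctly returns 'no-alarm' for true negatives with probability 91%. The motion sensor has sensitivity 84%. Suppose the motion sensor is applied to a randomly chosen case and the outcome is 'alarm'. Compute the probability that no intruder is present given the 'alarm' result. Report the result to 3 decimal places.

Write H for 'an intruder is present'. Prior odds H:¬H = 0.01/0.99 = 0.010101. For the 'alarm' outcome, the likelihood ratio is 0.84/0.09 = 9.3333.
Posterior odds = 0.010101 × 9.3333 = 0.094276, so P(H|E) = 0.094276/(1+0.094276) = 0.086. Then P(¬H|E) = 1 − 0.086 = 0.914.

P(¬H | E) ≈ 0.914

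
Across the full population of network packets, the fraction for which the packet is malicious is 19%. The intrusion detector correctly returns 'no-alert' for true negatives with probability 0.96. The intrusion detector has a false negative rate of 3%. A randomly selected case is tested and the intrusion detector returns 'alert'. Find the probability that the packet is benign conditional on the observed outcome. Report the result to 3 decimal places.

Let H be the event that the packet is malicious. P(H) = 0.19, so P(¬H) = 0.81. With E the 'alert' result, P(E|H) = 0.97 and P(E|¬H) = 0.04.
P(E) = 0.97·0.19 + 0.04·0.81 = 0.18430 + 0.032400 = 0.21670.
By Bayes' theorem, P(H|E) = 0.18430 / 0.21670 = 0.850. Hence P(¬H|E) = 1 − 0.850 = 0.150.

P(¬H | E) ≈ 0.150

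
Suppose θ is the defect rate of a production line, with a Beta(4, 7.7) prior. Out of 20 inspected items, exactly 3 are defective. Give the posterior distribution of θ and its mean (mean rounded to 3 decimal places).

Observing 3 successes and 17 failures updates Beta(4, 7.7) by adding the success and failure counts to the two shape parameters: α = 4+3 = 7, β = 7.7+17 = 24.7.
E[θ | data] = 7/(7+24.7) = 0.221.

Posterior: Beta(7, 24.7); mean ≈ 0.221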